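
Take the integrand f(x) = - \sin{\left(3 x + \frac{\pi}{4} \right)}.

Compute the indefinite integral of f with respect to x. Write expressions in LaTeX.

F(x) = \frac{\cos{\left(3 x + \frac{\pi}{4} \right)}}{3} + C

Recover f(x) by differentiating a candidate F(x); any mismatch rules it out.
Check: d/dx[\frac{\cos{\left(3 x + \frac{\pi}{4} \right)}}{3}] = - \sin{\left(3 x + \frac{\pi}{4} \right)} = f(x).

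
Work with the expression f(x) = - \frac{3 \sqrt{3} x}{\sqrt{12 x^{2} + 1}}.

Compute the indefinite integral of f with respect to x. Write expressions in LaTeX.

F(x) = - \frac{\sqrt{3} \sqrt{12 x^{2} + 1}}{4} + C

The substitution u = 4 x^{2} + \frac{1}{3} works: f is exactly (dF/du)*(du/dx) for that inner function.
Check: d/dx[- \frac{\sqrt{3} \sqrt{12 x^{2} + 1}}{4}] = - \frac{3 \sqrt{3} x}{\sqrt{12 x^{2} + 1}} = f(x).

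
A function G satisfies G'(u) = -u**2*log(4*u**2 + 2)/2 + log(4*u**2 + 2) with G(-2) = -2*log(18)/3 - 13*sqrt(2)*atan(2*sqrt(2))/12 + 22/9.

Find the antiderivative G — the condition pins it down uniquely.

Integrate term by term and add the pieces.
A general antiderivative is u**3/9 - 13*u/6 + (-u**3/6 + u)*log(4*u**2 + 2) + 13*sqrt(2)*atan(sqrt(2)*u)/12 + C.
The condition gives C = -2*log(18)/3 - 13*sqrt(2)*atan(2*sqrt(2))/12 + 22/9 - (-2*log(18)/3 - 13*sqrt(2)*atan(2*sqrt(2))/12 + 31/9) = -1.
So G(u) = -(6*u**3*log(4*u**2 + 2) - 4*u**3 - 36*u*log(4*u**2 + 2) + 78*u - 39*sqrt(2)*atan(sqrt(2)*u) + 36)/36.
Check: d/du[-(6*u**3*log(4*u**2 + 2) - 4*u**3 - 36*u*log(4*u**2 + 2) + 78*u - 39*sqrt(2)*atan(sqrt(2)*u) + 36)/36] = -u**2*log(2*u**2 + 1)/2 - u**2*log(2)/2 + log(2*u**2 + 1) + log(2), which equals G'(u).

G(u) = -(6*u**3*log(4*u**2 + 2) - 4*u**3 - 36*u*log(4*u**2 + 2) + 78*u - 39*sqrt(2)*atan(sqrt(2)*u) + 36)/36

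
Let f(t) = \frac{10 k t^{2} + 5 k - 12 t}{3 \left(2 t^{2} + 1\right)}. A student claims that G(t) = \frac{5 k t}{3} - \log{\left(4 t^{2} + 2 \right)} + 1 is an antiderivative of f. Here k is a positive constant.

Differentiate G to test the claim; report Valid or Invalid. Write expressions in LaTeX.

d/dt[G] = \frac{10 k t^{2} + 5 k - 12 t}{6 t^{2} + 3}
This equals f(t) exactly, so the claim holds.

Valid - differentiating G returns exactly f.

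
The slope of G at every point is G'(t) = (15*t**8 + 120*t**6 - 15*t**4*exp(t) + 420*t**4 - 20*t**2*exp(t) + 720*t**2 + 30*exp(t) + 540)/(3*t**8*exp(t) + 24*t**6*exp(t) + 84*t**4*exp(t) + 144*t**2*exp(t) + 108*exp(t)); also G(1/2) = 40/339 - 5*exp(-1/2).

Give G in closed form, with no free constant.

G(t) = 5*t/(3*(t**4 + 4*t**2 + 6)) - 5*exp(-t)

The proposed G(t) is checked by its d/dt: the result must match the given G'(t).
A general antiderivative is 5*t/(3*(t**4 + 4*t**2 + 6)) - 5*exp(-t) + C.
The condition gives C = 40/339 - 5*exp(-1/2) - (40/339 - 5*exp(-1/2)) = 0.
So G(t) = 5*t/(3*(t**4 + 4*t**2 + 6)) - 5*exp(-t).
Check: d/dt[5*t/(3*(t**4 + 4*t**2 + 6)) - 5*exp(-t)] = (15*t**8 + 120*t**6 - 15*t**4*exp(t) + 420*t**4 - 20*t**2*exp(t) + 720*t**2 + 30*exp(t) + 540)/(3*t**8*exp(t) + 24*t**6*exp(t) + 84*t**4*exp(t) + 144*t**2*exp(t) + 108*exp(t)) = G'(t).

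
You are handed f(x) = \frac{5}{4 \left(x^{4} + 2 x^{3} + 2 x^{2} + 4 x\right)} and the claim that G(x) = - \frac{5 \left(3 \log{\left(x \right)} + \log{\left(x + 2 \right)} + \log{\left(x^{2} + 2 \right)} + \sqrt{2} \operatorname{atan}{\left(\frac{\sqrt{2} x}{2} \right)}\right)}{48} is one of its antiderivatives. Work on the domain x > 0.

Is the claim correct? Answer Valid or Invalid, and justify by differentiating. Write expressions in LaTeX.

Invalid: d/dx[G] - f = - \frac{5}{8 x}, which is not 0.

d/dx[G] = \frac{- 5 x^{3} - 10 x^{2} - 10 x - 10}{8 x^{4} + 16 x^{3} + 16 x^{2} + 32 x}
d/dx[G] - f(x) = - \frac{5}{8 x} != 0.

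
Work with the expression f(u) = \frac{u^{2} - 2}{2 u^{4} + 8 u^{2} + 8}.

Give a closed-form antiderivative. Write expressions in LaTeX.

An antiderivative is F(u) = - \frac{u}{2 u^{2} + 4}.

Recognize the product-rule pattern: f = v'r + vr' with v = - \frac{u}{4}, r = \frac{1}{\frac{u^{2}}{2} + 1}, so integration by parts undoes it.
Check: d/du[- \frac{u}{2 u^{2} + 4}] = \frac{u^{2} - 2}{2 u^{4} + 8 u^{2} + 8} = f(u).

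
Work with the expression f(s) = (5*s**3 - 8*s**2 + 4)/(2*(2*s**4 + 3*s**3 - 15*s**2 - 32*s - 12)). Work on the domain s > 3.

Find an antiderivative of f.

An antiderivative is F(s) = 67*log(s - 3)/350 - 11*log(s + 1/2)/252 + 248*log(s + 2)/225 + 34/(15*s + 30).

The denominator factors as 2*(s - 3)*(s + 2)**2*(2*s + 1); partial fractions split f into directly integrable pieces: -11/(126*(2*s + 1)) + 248/(225*(s + 2)) - 34/(15*(s + 2)**2) + 67/(350*(s - 3)).
Check: d/ds[67*log(s - 3)/350 - 11*log(s + 1/2)/252 + 248*log(s + 2)/225 + 34/(15*s + 30)] = (5*s**3 - 8*s**2 + 4)/(4*s**4 + 6*s**3 - 30*s**2 - 64*s - 24), which equals f(s).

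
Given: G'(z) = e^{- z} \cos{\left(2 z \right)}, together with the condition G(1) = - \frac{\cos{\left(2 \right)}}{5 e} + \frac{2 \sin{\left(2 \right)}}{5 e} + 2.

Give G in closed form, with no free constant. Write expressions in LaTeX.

Differentiate the proposed G(z) back; it has to land on the given G'(z).
A general antiderivative is \frac{2 e^{- z} \sin{\left(2 z \right)}}{5} - \frac{e^{- z} \cos{\left(2 z \right)}}{5} + C.
The condition gives C = - \frac{\cos{\left(2 \right)}}{5 e} + \frac{2 \sin{\left(2 \right)}}{5 e} + 2 - (- \frac{\cos{\left(2 \right)}}{5 e} + \frac{2 \sin{\left(2 \right)}}{5 e}) = 2.
So G(z) = 2 + \frac{2 e^{- z} \sin{\left(2 z \right)}}{5} - \frac{e^{- z} \cos{\left(2 z \right)}}{5}.
Check: d/dz[2 + \frac{2 e^{- z} \sin{\left(2 z \right)}}{5} - \frac{e^{- z} \cos{\left(2 z \right)}}{5}] = e^{- z} \cos{\left(2 z \right)} = G'(z).

G(z) = 2 + \frac{2 e^{- z} \sin{\left(2 z \right)}}{5} - \frac{e^{- z} \cos{\left(2 z \right)}}{5}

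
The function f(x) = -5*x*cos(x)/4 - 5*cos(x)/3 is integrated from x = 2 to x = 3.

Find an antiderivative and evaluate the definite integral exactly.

Integrate term by term and add the pieces.
F(x) = -5*x*sin(x)/4 - 5*sin(x)/3 - 5*cos(x)/4 is an antiderivative of f.
Check: d/dx[-5*x*sin(x)/4 - 5*sin(x)/3 - 5*cos(x)/4] = -5*x*cos(x)/4 - 5*cos(x)/3 = f(x).
F(3) = -65*sin(3)/12 - 5*cos(3)/4; F(2) = -25*sin(2)/6 - 5*cos(2)/4.
Integral = F(3) - F(2) = -65*sin(3)/12 + 5*cos(2)/4 - 5*cos(3)/4 + 25*sin(2)/6.

Antiderivative: F(x) = -5*x*sin(x)/4 - 5*sin(x)/3 - 5*cos(x)/4; value = -65*sin(3)/12 + 5*cos(2)/4 - 5*cos(3)/4 + 25*sin(2)/6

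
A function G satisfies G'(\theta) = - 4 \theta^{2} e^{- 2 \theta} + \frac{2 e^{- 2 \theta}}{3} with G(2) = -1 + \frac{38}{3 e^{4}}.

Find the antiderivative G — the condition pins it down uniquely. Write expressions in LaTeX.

Recognize the product-rule pattern: G'(\theta) = u'v + uv' with u = 2 \theta^{2} + 2 \theta + \frac{2}{3}, v = e^{- 2 \theta}, so integration by parts undoes it.
A general antiderivative is \frac{\left(6 \theta^{2} + 6 \theta + 2\right) e^{- 2 \theta}}{3} + C.
The condition gives C = -1 + \frac{38}{3 e^{4}} - (\frac{38}{3 e^{4}}) = -1.
So G(\theta) = \frac{\left(6 \theta^{2} + 6 \theta - 3 e^{2 \theta} + 2\right) e^{- 2 \theta}}{3}.
Check: d/d\theta[\frac{\left(6 \theta^{2} + 6 \theta - 3 e^{2 \theta} + 2\right) e^{- 2 \theta}}{3}] = \frac{\left(2 - 12 \theta^{2}\right) e^{- 2 \theta}}{3}, which equals G'(\theta).

G(\theta) = \frac{\left(6 \theta^{2} + 6 \theta - 3 e^{2 \theta} + 2\right) e^{- 2 \theta}}{3}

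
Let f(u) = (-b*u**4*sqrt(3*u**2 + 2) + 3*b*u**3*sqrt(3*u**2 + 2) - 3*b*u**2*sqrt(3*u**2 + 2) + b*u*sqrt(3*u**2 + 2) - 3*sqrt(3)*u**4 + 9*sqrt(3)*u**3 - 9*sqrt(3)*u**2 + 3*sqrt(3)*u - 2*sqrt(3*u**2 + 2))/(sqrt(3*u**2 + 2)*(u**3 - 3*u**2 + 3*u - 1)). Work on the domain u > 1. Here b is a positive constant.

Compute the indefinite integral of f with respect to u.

F(u) = -b*u**2/2 - 3*sqrt(u**2 + 2/3) + 4/(4*u**2 - 8*u + 4) + C

An antiderivative F(u) passes only if d/du[F] lands on f(u) exactly.
Check: d/du[-b*u**2/2 - 3*sqrt(u**2 + 2/3) + 4/(4*u**2 - 8*u + 4)] = (-b*u**4*sqrt(3*u**2 + 2) + 3*b*u**3*sqrt(3*u**2 + 2) - 3*b*u**2*sqrt(3*u**2 + 2) + b*u*sqrt(3*u**2 + 2) - 3*sqrt(3)*u**4 + 9*sqrt(3)*u**3 - 9*sqrt(3)*u**2 + 3*sqrt(3)*u - 2*sqrt(3*u**2 + 2))/(u**3*sqrt(3*u**2 + 2) - 3*u**2*sqrt(3*u**2 + 2) + 3*u*sqrt(3*u**2 + 2) - sqrt(3*u**2 + 2)), which equals f(u).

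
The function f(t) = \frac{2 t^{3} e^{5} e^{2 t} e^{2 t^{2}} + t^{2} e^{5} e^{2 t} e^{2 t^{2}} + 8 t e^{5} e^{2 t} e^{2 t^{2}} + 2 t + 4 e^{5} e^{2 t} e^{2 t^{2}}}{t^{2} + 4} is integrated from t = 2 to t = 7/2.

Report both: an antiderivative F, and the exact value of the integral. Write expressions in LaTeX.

Antiderivative: F(t) = \frac{e^{5} e^{2 t} e^{2 t^{2}}}{2} + \log{\left(t^{2} + 4 \right)}; value = - \frac{e^{17}}{2} - \log{\left(8 \right)} + \log{\left(\frac{65}{4} \right)} + \frac{e^{\frac{73}{2}}}{2}

An antiderivative F(t) passes only if d/dt[F] lands on f(t) exactly.
F(t) = \frac{e^{5} e^{2 t} e^{2 t^{2}}}{2} + \log{\left(t^{2} + 4 \right)} is an antiderivative of f.
Check: d/dt[\frac{e^{5} e^{2 t} e^{2 t^{2}}}{2} + \log{\left(t^{2} + 4 \right)}] = \frac{2 t^{3} e^{5} e^{2 t} e^{2 t^{2}} + t^{2} e^{5} e^{2 t} e^{2 t^{2}} + 8 t e^{5} e^{2 t} e^{2 t^{2}} + 2 t + 4 e^{5} e^{2 t} e^{2 t^{2}}}{t^{2} + 4} = f(t).
F(7/2) = \log{\left(\frac{65}{4} \right)} + \frac{e^{\frac{73}{2}}}{2}; F(2) = \log{\left(8 \right)} + \frac{e^{17}}{2}.
Integral = F(7/2) - F(2) = - \frac{e^{17}}{2} - \log{\left(8 \right)} + \log{\left(\frac{65}{4} \right)} + \frac{e^{\frac{73}{2}}}{2}.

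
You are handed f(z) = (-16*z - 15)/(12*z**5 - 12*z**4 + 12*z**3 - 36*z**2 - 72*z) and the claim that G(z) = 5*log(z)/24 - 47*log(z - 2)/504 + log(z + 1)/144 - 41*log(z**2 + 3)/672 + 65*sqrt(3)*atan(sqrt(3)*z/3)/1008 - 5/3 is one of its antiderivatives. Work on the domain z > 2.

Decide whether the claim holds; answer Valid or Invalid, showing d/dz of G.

d/dz[G] = (-16*z - 15)/(12*z**5 - 12*z**4 + 12*z**3 - 36*z**2 - 72*z)
This equals f(z) exactly, so the claim holds.

Valid - the claim checks out under differentiation.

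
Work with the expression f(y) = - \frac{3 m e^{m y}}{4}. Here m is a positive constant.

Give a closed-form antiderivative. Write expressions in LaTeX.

An antiderivative is F(y) = - \frac{3 e^{m y}}{4}.

Whatever form F(y) takes, F'(y) = f(y) is non-negotiable.
Check: d/dy[- \frac{3 e^{m y}}{4}] = - \frac{3 m e^{m y}}{4} = f(y).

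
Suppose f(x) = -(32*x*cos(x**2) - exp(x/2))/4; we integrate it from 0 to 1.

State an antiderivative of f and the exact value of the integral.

A first test for any F(x): its x-derivative must equal f(x) identically.
F(x) = (exp(x/2) - 8*sin(x**2))/2 is an antiderivative of f.
Check: d/dx[(exp(x/2) - 8*sin(x**2))/2] = -8*x*cos(x**2) + exp(x/2)/4, which equals f(x).
F(1) = -4*sin(1) + exp(1/2)/2; F(0) = 1/2.
Integral = F(1) - F(0) = -4*sin(1) - 1/2 + exp(1/2)/2.

Antiderivative: F(x) = (exp(x/2) - 8*sin(x**2))/2; value = -4*sin(1) - 1/2 + exp(1/2)/2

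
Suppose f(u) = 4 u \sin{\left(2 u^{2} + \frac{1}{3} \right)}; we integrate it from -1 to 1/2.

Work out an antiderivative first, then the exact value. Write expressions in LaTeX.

f matches the chain-rule pattern g'(h)*h' with inner function h(u) = 2 u^{2} + \frac{1}{3}; substituting w = h(u) collapses the integral.
F(u) = - \cos{\left(2 u^{2} + \frac{1}{3} \right)} is an antiderivative of f.
Check: d/du[- \cos{\left(2 u^{2} + \frac{1}{3} \right)}] = 4 u \sin{\left(2 u^{2} + \frac{1}{3} \right)} = f(u).
F(1/2) = - \cos{\left(\frac{5}{6} \right)}; F(-1) = - \cos{\left(\frac{7}{3} \right)}.
Integral = F(1/2) - F(-1) = \cos{\left(\frac{7}{3} \right)} - \cos{\left(\frac{5}{6} \right)}.

Antiderivative: F(u) = - \cos{\left(2 u^{2} + \frac{1}{3} \right)}; value = \cos{\left(\frac{7}{3} \right)} - \cos{\left(\frac{5}{6} \right)}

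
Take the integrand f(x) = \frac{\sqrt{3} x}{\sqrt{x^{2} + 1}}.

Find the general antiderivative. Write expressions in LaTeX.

F(x) = \sqrt{3} \sqrt{x^{2} + 1} + C

The substitution u = 3 x^{2} + 3 works: f is exactly (dF/du)*(du/dx) for that inner function.
Check: d/dx[\sqrt{3} \sqrt{x^{2} + 1}] = \frac{\sqrt{3} x}{\sqrt{x^{2} + 1}} = f(x).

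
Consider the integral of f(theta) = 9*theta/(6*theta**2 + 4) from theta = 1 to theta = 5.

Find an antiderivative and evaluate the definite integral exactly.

f matches the chain-rule pattern g'(h)*h' with inner function h(theta) = theta**2/2 + 1/3; substituting u = h(theta) collapses the integral.
F(theta) = 3*log(3*theta**2 + 2)/4 is an antiderivative of f.
Check: d/dtheta[3*log(3*theta**2 + 2)/4] = 9*theta/(6*theta**2 + 4) = f(theta).
F(5) = 3*log(77)/4; F(1) = 3*log(5)/4.
Integral = F(5) - F(1) = -3*log(5/6)/4 + 3*log(77/6)/4.

Antiderivative: F(theta) = 3*log(3*theta**2 + 2)/4; value = -3*log(5/6)/4 + 3*log(77/6)/4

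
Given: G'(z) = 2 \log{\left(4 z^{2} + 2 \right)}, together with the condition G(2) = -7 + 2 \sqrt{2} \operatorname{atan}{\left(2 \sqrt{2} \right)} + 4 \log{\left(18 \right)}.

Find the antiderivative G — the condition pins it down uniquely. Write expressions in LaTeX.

Check a candidate G(z) by differentiating: d/dz[G] must match the given G'(z).
A general antiderivative is 2 z \log{\left(4 z^{2} + 2 \right)} - 4 z + 2 \sqrt{2} \operatorname{atan}{\left(\sqrt{2} z \right)} + C.
The condition gives C = -7 + 2 \sqrt{2} \operatorname{atan}{\left(2 \sqrt{2} \right)} + 4 \log{\left(18 \right)} - (-8 + 2 \sqrt{2} \operatorname{atan}{\left(2 \sqrt{2} \right)} + 4 \log{\left(18 \right)}) = 1.
So G(z) = 2 z \log{\left(4 z^{2} + 2 \right)} - 4 z + 2 \sqrt{2} \operatorname{atan}{\left(\sqrt{2} z \right)} + 1.
Check: d/dz[2 z \log{\left(4 z^{2} + 2 \right)} - 4 z + 2 \sqrt{2} \operatorname{atan}{\left(\sqrt{2} z \right)} + 1] = 2 \log{\left(2 z^{2} + 1 \right)} + 2 \log{\left(2 \right)}, which equals G'(z).

G(z) = 2 z \log{\left(4 z^{2} + 2 \right)} - 4 z + 2 \sqrt{2} \operatorname{atan}{\left(\sqrt{2} z \right)} + 1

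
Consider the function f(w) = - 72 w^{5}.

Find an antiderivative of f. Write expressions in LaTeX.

An antiderivative is F(w) = - 12 w^{6}.

A first test for any F(w): its w-derivative must equal f(w) identically.
Check: d/dw[- 12 w^{6}] = - 72 w^{5} = f(w).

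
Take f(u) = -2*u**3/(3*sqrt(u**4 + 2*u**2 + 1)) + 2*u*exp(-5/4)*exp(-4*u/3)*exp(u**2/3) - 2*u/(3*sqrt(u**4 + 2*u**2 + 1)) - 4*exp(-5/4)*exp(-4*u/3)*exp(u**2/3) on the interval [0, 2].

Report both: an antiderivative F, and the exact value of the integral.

The integrand splits into summands that can be handled one at a time.
F(u) = -sqrt(u**4 + 2*u**2 + 1)/3 + 3*exp(u**2/3 - 4*u/3 - 5/4) is an antiderivative of f.
Check: d/du[-sqrt(u**4 + 2*u**2 + 1)/3 + 3*exp(u**2/3 - 4*u/3 - 5/4)] = (-2*u**3*exp(5/4)*exp(4*u/3)*exp(-u**2/3) + 6*u*sqrt(u**4 + 2*u**2 + 1) - 2*u*exp(5/4)*exp(4*u/3)*exp(-u**2/3) - 12*sqrt(u**4 + 2*u**2 + 1))*exp(-5/4)*exp(-4*u/3)*exp(u**2/3)/(3*sqrt(u**4 + 2*u**2 + 1)), which equals f(u).
F(2) = -5/3 + 3*exp(-31/12); F(0) = -1/3 + 3*exp(-5/4).
Integral = F(2) - F(0) = -4/3 - 3*exp(-5/4) + 3*exp(-31/12).

Antiderivative: F(u) = -sqrt(u**4 + 2*u**2 + 1)/3 + 3*exp(u**2/3 - 4*u/3 - 5/4); value = -4/3 - 3*exp(-5/4) + 3*exp(-31/12)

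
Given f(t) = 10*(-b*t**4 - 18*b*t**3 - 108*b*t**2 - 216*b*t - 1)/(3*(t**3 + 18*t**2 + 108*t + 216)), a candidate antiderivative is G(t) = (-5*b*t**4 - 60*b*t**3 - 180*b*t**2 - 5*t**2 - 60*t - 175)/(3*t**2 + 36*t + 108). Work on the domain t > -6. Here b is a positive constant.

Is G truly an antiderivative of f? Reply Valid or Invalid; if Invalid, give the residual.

Valid - the claim checks out under differentiation.

d/dt[G] = (-10*b*t**4 - 180*b*t**3 - 1080*b*t**2 - 2160*b*t - 10)/(3*t**3 + 54*t**2 + 324*t + 648)
This equals f(t) exactly, so the claim holds.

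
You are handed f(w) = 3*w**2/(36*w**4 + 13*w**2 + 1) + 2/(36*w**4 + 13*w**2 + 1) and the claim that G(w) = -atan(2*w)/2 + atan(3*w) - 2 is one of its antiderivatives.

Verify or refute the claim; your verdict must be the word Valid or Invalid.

d/dw[G] = (3*w**2 + 2)/(36*w**4 + 13*w**2 + 1)
This equals f(w) exactly, so the claim holds.

Valid. The derivative of G reproduces f.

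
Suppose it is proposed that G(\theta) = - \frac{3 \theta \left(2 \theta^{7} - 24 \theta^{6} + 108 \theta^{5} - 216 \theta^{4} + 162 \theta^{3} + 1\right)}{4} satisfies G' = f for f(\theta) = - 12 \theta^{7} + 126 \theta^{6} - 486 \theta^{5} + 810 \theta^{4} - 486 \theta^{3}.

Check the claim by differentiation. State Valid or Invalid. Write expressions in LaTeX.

Invalid: d/d\theta[G] - f = - \frac{3}{4}, which is not 0.

d/d\theta[G] = - 12 \theta^{7} + 126 \theta^{6} - 486 \theta^{5} + 810 \theta^{4} - 486 \theta^{3} - \frac{3}{4}
d/d\theta[G] - f(\theta) = - \frac{3}{4} != 0.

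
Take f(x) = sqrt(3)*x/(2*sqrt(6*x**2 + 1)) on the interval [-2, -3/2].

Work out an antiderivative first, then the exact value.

The substitution u = 2*x**2 + 1/3 works: f is exactly (dF/du)*(du/dx) for that inner function.
F(x) = sqrt(3)*sqrt(6*x**2 + 1)/12 is an antiderivative of f.
Check: d/dx[sqrt(3)*sqrt(6*x**2 + 1)/12] = sqrt(3)*x/(2*sqrt(6*x**2 + 1)) = f(x).
F(-3/2) = sqrt(174)/24; F(-2) = 5*sqrt(3)/12.
Integral = F(-3/2) - F(-2) = -5*sqrt(3)/12 + sqrt(174)/24.

Antiderivative: F(x) = sqrt(3)*sqrt(6*x**2 + 1)/12; value = -5*sqrt(3)/12 + sqrt(174)/24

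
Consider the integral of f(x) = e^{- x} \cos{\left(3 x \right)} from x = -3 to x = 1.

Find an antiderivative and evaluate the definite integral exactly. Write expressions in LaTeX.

Check any antiderivative F(x) by computing F'(x) and comparing it with f(x).
F(x) = \frac{\left(3 \sin{\left(3 x \right)} - \cos{\left(3 x \right)}\right) e^{- x}}{10} is an antiderivative of f.
Check: d/dx[\frac{\left(3 \sin{\left(3 x \right)} - \cos{\left(3 x \right)}\right) e^{- x}}{10}] = e^{- x} \cos{\left(3 x \right)} = f(x).
F(1) = \frac{3 \sin{\left(3 \right)}}{10 e} - \frac{\cos{\left(3 \right)}}{10 e}; F(-3) = - \frac{3 e^{3} \sin{\left(9 \right)}}{10} - \frac{e^{3} \cos{\left(9 \right)}}{10}.
Integral = F(1) - F(-3) = \frac{e^{3} \cos{\left(9 \right)}}{10} + \frac{3 \sin{\left(3 \right)}}{10 e} - \frac{\cos{\left(3 \right)}}{10 e} + \frac{3 e^{3} \sin{\left(9 \right)}}{10}.

Antiderivative: F(x) = \frac{\left(3 \sin{\left(3 x \right)} - \cos{\left(3 x \right)}\right) e^{- x}}{10}; value = \frac{e^{3} \cos{\left(9 \right)}}{10} + \frac{3 \sin{\left(3 \right)}}{10 e} - \frac{\cos{\left(3 \right)}}{10 e} + \frac{3 e^{3} \sin{\left(9 \right)}}{10}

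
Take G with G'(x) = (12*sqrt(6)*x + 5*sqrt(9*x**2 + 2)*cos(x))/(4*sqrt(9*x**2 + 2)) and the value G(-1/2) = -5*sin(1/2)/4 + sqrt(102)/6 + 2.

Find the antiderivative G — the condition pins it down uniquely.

Check a candidate G(x) by differentiating: d/dx[G] must match the given G'(x).
A general antiderivative is 2*sqrt(3*x**2/2 + 1/3) + 5*sin(x)/4 + C.
The condition gives C = -5*sin(1/2)/4 + sqrt(102)/6 + 2 - (-5*sin(1/2)/4 + sqrt(102)/6) = 2.
So G(x) = 2*sqrt(3*x**2/2 + 1/3) + 5*sin(x)/4 + 2.
Check: d/dx[2*sqrt(3*x**2/2 + 1/3) + 5*sin(x)/4 + 2] = (12*sqrt(6)*x + 5*sqrt(9*x**2 + 2)*cos(x))/(4*sqrt(9*x**2 + 2)) = G'(x).

G(x) = 2*sqrt(3*x**2/2 + 1/3) + 5*sin(x)/4 + 2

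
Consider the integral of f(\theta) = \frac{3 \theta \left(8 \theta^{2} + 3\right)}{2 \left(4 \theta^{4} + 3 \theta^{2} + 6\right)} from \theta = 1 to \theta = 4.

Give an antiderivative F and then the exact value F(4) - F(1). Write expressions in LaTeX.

Antiderivative: F(\theta) = \frac{3 \log{\left(\frac{2 \theta^{4}}{3} + \frac{\theta^{2}}{2} + 1 \right)}}{4}; value = - \frac{3 \log{\left(\frac{13}{6} \right)}}{4} + \frac{3 \log{\left(\frac{539}{3} \right)}}{4}

f matches the chain-rule pattern g'(h)*h' with inner function h(\theta) = \frac{2 \theta^{4}}{3} + \frac{\theta^{2}}{2} + 1; substituting u = h(\theta) collapses the integral.
F(\theta) = \frac{3 \log{\left(\frac{2 \theta^{4}}{3} + \frac{\theta^{2}}{2} + 1 \right)}}{4} is an antiderivative of f.
Check: d/d\theta[\frac{3 \log{\left(\frac{2 \theta^{4}}{3} + \frac{\theta^{2}}{2} + 1 \right)}}{4}] = \frac{24 \theta^{3} + 9 \theta}{8 \theta^{4} + 6 \theta^{2} + 12}, which equals f(\theta).
F(4) = \frac{3 \log{\left(\frac{539}{3} \right)}}{4}; F(1) = \frac{3 \log{\left(\frac{13}{6} \right)}}{4}.
Integral = F(4) - F(1) = - \frac{3 \log{\left(\frac{13}{6} \right)}}{4} + \frac{3 \log{\left(\frac{539}{3} \right)}}{4}.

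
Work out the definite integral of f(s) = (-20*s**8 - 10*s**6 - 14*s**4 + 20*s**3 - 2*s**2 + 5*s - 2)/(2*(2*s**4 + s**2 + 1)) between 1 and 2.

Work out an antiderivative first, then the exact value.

Antiderivative: F(s) = -s**5 - s + 5*log(s**4 + s**2/2 + 1/2)/4; value = -32 - 5*log(2)/4 + 5*log(37/2)/4

A candidate is checked by its d/ds: the result must match f(s).
F(s) = -s**5 - s + 5*log(s**4 + s**2/2 + 1/2)/4 is an antiderivative of f.
Check: d/ds[-s**5 - s + 5*log(s**4 + s**2/2 + 1/2)/4] = (-20*s**8 - 10*s**6 - 14*s**4 + 20*s**3 - 2*s**2 + 5*s - 2)/(4*s**4 + 2*s**2 + 2), which equals f(s).
F(2) = -34 + 5*log(37/2)/4; F(1) = -2 + 5*log(2)/4.
Integral = F(2) - F(1) = -32 - 5*log(2)/4 + 5*log(37/2)/4.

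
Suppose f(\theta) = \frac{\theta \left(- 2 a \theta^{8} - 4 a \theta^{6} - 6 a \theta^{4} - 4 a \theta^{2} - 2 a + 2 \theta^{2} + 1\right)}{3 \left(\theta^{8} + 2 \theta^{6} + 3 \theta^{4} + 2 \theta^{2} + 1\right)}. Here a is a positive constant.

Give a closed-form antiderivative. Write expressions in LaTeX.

An antiderivative is F(\theta) = - \frac{2 a \theta^{6} + 2 a \theta^{4} + 2 a \theta^{2} + 1}{6 \left(\theta^{2} - \theta + 1\right) \left(\theta^{2} + \theta + 1\right)}.

Differentiate the proposed F(\theta) back; it has to land on f(\theta) exactly.
Check: d/d\theta[- \frac{2 a \theta^{6} + 2 a \theta^{4} + 2 a \theta^{2} + 1}{6 \left(\theta^{2} - \theta + 1\right) \left(\theta^{2} + \theta + 1\right)}] = \frac{- 2 a \theta^{9} - 4 a \theta^{7} - 6 a \theta^{5} - 4 a \theta^{3} - 2 a \theta + 2 \theta^{3} + \theta}{3 \theta^{8} + 6 \theta^{6} + 9 \theta^{4} + 6 \theta^{2} + 3}, which equals f(\theta).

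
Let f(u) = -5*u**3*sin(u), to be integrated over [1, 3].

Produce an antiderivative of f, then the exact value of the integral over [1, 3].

Differentiate the proposed F(u) back; it has to land on f(u) exactly.
F(u) = 5*(u**3*cos(u) - 3*u**2*sin(u) - 6*u*cos(u) + 6*sin(u)) is an antiderivative of f.
Check: d/du[5*(u**3*cos(u) - 3*u**2*sin(u) - 6*u*cos(u) + 6*sin(u))] = -5*u**3*sin(u) = f(u).
F(3) = 45*cos(3) - 105*sin(3); F(1) = -25*cos(1) + 15*sin(1).
Integral = F(3) - F(1) = 45*cos(3) - 105*sin(3) - 15*sin(1) + 25*cos(1).

Antiderivative: F(u) = 5*(u**3*cos(u) - 3*u**2*sin(u) - 6*u*cos(u) + 6*sin(u)); value = 45*cos(3) - 105*sin(3) - 15*sin(1) + 25*cos(1)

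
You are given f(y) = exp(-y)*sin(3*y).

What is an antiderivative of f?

Any candidate F(y) must reproduce f(y) exactly when differentiated.
Check: d/dy[-exp(-y)*sin(3*y)/10 - 3*exp(-y)*cos(3*y)/10] = exp(-y)*sin(3*y) = f(y).

An antiderivative is F(y) = -exp(-y)*sin(3*y)/10 - 3*exp(-y)*cos(3*y)/10.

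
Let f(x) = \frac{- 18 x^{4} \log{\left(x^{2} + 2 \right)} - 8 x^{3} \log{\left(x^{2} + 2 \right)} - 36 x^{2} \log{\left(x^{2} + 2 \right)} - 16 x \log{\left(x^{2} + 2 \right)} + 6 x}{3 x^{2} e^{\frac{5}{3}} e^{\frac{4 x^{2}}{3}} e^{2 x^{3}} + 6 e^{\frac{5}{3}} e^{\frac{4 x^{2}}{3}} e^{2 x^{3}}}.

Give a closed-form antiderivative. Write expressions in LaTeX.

An antiderivative is F(x) = e^{- 2 x^{3} - \frac{4 x^{2}}{3} - \frac{5}{3}} \log{\left(x^{2} + 2 \right)}.

f has the shape u'v + uv' for u = e^{- 2 x^{3} - \frac{4 x^{2}}{3} - \frac{5}{3}} and v = \log{\left(x^{2} + 2 \right)} — it is the derivative of the product u*v.
Check: d/dx[e^{- 2 x^{3} - \frac{4 x^{2}}{3} - \frac{5}{3}} \log{\left(x^{2} + 2 \right)}] = \frac{- 18 x^{4} \log{\left(x^{2} + 2 \right)} - 8 x^{3} \log{\left(x^{2} + 2 \right)} - 36 x^{2} \log{\left(x^{2} + 2 \right)} - 16 x \log{\left(x^{2} + 2 \right)} + 6 x}{3 x^{2} e^{\frac{5}{3}} e^{\frac{4 x^{2}}{3}} e^{2 x^{3}} + 6 e^{\frac{5}{3}} e^{\frac{4 x^{2}}{3}} e^{2 x^{3}}} = f(x).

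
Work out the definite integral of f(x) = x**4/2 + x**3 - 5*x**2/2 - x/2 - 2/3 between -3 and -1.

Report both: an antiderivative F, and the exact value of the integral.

Antiderivative: F(x) = x**5/10 + x**4/4 - 5*x**3/6 - x**2/4 - 2*x/3; value = -84/5

Integrate term by term and add the pieces.
F(x) = x**5/10 + x**4/4 - 5*x**3/6 - x**2/4 - 2*x/3 is an antiderivative of f.
Check: d/dx[x**5/10 + x**4/4 - 5*x**3/6 - x**2/4 - 2*x/3] = x**4/2 + x**3 - 5*x**2/2 - x/2 - 2/3 = f(x).
F(-1) = 7/5; F(-3) = 91/5.
Integral = F(-1) - F(-3) = -84/5.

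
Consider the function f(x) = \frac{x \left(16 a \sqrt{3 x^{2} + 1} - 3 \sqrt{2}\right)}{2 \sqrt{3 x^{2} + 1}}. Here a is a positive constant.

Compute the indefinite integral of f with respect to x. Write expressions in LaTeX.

F(x) = \frac{8 a x^{2} - \sqrt{2} \sqrt{3 x^{2} + 1}}{2} + C

Whatever form F(x) takes, F'(x) = f(x) is non-negotiable.
Check: d/dx[\frac{8 a x^{2} - \sqrt{2} \sqrt{3 x^{2} + 1}}{2}] = \frac{16 a x \sqrt{3 x^{2} + 1} - 3 \sqrt{2} x}{2 \sqrt{3 x^{2} + 1}}, which equals f(x).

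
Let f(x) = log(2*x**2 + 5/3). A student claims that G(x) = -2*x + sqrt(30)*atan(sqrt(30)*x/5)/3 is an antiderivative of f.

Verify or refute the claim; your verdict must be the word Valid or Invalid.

Invalid: d/dx[G] - f = (-6*x**2*log(2*x**2 + 5/3) - 12*x**2 - 5*log(2*x**2 + 5/3))/(6*x**2 + 5), which is not 0.

d/dx[G] = -12*x**2/(6*x**2 + 5)
d/dx[G] - f(x) = (-6*x**2*log(2*x**2 + 5/3) - 12*x**2 - 5*log(2*x**2 + 5/3))/(6*x**2 + 5) != 0.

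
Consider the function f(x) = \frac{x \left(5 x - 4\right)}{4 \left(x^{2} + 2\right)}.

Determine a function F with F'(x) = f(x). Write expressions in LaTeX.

An antiderivative is F(x) = \frac{5 x}{4} - \frac{\log{\left(x^{2} + 2 \right)}}{2} - \frac{5 \sqrt{2} \operatorname{atan}{\left(\frac{\sqrt{2} x}{2} \right)}}{4}.

Any candidate F(x) must reproduce f(x) exactly when differentiated.
Check: d/dx[\frac{5 x}{4} - \frac{\log{\left(x^{2} + 2 \right)}}{2} - \frac{5 \sqrt{2} \operatorname{atan}{\left(\frac{\sqrt{2} x}{2} \right)}}{4}] = \frac{5 x^{2} - 4 x}{4 x^{2} + 8}, which equals f(x).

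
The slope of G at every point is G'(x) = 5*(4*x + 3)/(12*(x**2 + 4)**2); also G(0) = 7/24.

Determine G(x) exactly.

G(x) = (15*x**2*atan(x/2) + 96*x**2 + 30*x + 60*atan(x/2) + 224)/(192*(x**2 + 4))

Since d/dx undoes antidifferentiation here, G(x) must give back the stated G'(x).
A general antiderivative is (15*x - 80)/(96*x**2 + 384) + 5*atan(x/2)/64 + C.
The condition gives C = 7/24 - (-5/24) = 1/2.
So G(x) = (15*x**2*atan(x/2) + 96*x**2 + 30*x + 60*atan(x/2) + 224)/(192*(x**2 + 4)).
Check: d/dx[(15*x**2*atan(x/2) + 96*x**2 + 30*x + 60*atan(x/2) + 224)/(192*(x**2 + 4))] = (20*x + 15)/(12*x**4 + 96*x**2 + 192), which equals G'(x).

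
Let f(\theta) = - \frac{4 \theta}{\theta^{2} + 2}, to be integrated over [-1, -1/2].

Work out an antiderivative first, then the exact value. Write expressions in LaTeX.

f matches the chain-rule pattern g'(h)*h' with inner function h(\theta) = \theta^{2} + 2; substituting u = h(\theta) collapses the integral.
F(\theta) = - 2 \log{\left(\theta^{2} + 2 \right)} is an antiderivative of f.
Check: d/d\theta[- 2 \log{\left(\theta^{2} + 2 \right)}] = - \frac{4 \theta}{\theta^{2} + 2} = f(\theta).
F(-1/2) = - 2 \log{\left(\frac{9}{4} \right)}; F(-1) = - 2 \log{\left(3 \right)}.
Integral = F(-1/2) - F(-1) = - 2 \log{\left(\frac{9}{4} \right)} + 2 \log{\left(3 \right)}.

Antiderivative: F(\theta) = - 2 \log{\left(\theta^{2} + 2 \right)}; value = - 2 \log{\left(\frac{9}{4} \right)} + 2 \log{\left(3 \right)}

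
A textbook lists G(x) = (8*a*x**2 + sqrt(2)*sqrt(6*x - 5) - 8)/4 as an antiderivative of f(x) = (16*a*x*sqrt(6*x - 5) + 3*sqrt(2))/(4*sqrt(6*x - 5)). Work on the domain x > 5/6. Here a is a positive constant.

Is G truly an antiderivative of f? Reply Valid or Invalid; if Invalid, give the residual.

d/dx[G] = (16*a*x*sqrt(6*x - 5) + 3*sqrt(2))/(4*sqrt(6*x - 5))
This equals f(x) exactly, so the claim holds.

Valid - differentiating G returns exactly f.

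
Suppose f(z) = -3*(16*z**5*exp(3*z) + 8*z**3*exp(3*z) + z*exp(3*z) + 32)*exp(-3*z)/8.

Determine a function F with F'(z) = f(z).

An antiderivative F(z) passes only if d/dz[F] lands on f(z) exactly.
Check: d/dz[((-4*z**2 - 1)**3*exp(3*z) + 256)*exp(-3*z)/64] = (-48*z**5*exp(3*z) - 24*z**3*exp(3*z) - 3*z*exp(3*z) - 96)*exp(-3*z)/8, which equals f(z).

An antiderivative is F(z) = ((-4*z**2 - 1)**3*exp(3*z) + 256)*exp(-3*z)/64.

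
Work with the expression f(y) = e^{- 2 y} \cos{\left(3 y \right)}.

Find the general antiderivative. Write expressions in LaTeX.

Since d/dy undoes antidifferentiation here, F'(y) = f(y) is required of F(y).
Check: d/dy[\frac{\left(3 \sin{\left(3 y \right)} - 2 \cos{\left(3 y \right)}\right) e^{- 2 y}}{13}] = e^{- 2 y} \cos{\left(3 y \right)} = f(y).

F(y) = \frac{\left(3 \sin{\left(3 y \right)} - 2 \cos{\left(3 y \right)}\right) e^{- 2 y}}{13} + C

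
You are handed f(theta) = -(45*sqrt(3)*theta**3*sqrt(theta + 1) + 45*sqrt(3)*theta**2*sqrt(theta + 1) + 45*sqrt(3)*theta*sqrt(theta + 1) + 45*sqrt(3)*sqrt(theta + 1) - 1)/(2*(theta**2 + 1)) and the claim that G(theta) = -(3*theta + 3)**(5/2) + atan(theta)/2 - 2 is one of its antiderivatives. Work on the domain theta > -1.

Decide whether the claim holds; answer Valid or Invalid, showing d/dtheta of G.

Valid - the claim checks out under differentiation.

d/dtheta[G] = (-45*sqrt(3)*theta**3*sqrt(theta + 1) - 45*sqrt(3)*theta**2*sqrt(theta + 1) - 45*sqrt(3)*theta*sqrt(theta + 1) - 45*sqrt(3)*sqrt(theta + 1) + 1)/(2*theta**2 + 2)
This equals f(theta) exactly, so the claim holds.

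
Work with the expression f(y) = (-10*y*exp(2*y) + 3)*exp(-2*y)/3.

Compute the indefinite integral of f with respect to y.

F(y) = -5*y**2/3 - exp(-2*y)/2 + C

Check any antiderivative F(y) by computing F'(y) and comparing it with f(y).
Check: d/dy[-5*y**2/3 - exp(-2*y)/2] = (-10*y*exp(2*y) + 3)*exp(-2*y)/3 = f(y).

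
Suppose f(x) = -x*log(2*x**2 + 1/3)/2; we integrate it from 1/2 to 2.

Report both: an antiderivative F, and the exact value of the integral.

Antiderivative: F(x) = -x**2*log(2*x**2 + 1/3)/4 + x**2/4 - log(6*x**2 + 1)/24; value = -log(25/3) - log(25)/24 + log(5/6)/16 + log(5/2)/24 + 15/16

An antiderivative F(x) passes only if d/dx[F] lands on f(x) exactly.
F(x) = -x**2*log(2*x**2 + 1/3)/4 + x**2/4 - log(6*x**2 + 1)/24 is an antiderivative of f.
Check: d/dx[-x**2*log(2*x**2 + 1/3)/4 + x**2/4 - log(6*x**2 + 1)/24] = -x*log(2*x**2 + 1/3)/2 = f(x).
F(2) = -log(25/3) - log(25)/24 + 1; F(1/2) = -log(5/2)/24 - log(5/6)/16 + 1/16.
Integral = F(2) - F(1/2) = -log(25/3) - log(25)/24 + log(5/6)/16 + log(5/2)/24 + 15/16.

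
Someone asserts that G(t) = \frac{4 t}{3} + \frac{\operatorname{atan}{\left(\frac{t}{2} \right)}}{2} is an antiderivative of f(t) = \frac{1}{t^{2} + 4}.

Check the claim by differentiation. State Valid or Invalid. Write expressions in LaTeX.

Invalid: d/dt[G] - f = \frac{4}{3}, which is not 0.

d/dt[G] = \frac{4 t^{2} + 19}{3 t^{2} + 12}
d/dt[G] - f(t) = \frac{4}{3} != 0.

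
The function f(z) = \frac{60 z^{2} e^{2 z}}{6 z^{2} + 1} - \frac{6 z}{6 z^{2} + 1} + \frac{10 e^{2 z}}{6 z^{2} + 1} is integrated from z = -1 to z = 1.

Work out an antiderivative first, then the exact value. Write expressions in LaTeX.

The integrand splits into summands that can be handled one at a time.
F(z) = \frac{10 e^{2 z} - \log{\left(4 z^{2} + \frac{2}{3} \right)}}{2} is an antiderivative of f.
Check: d/dz[\frac{10 e^{2 z} - \log{\left(4 z^{2} + \frac{2}{3} \right)}}{2}] = \frac{60 z^{2} e^{2 z} - 6 z + 10 e^{2 z}}{6 z^{2} + 1}, which equals f(z).
F(1) = - \frac{\log{\left(\frac{14}{3} \right)}}{2} + 5 e^{2}; F(-1) = - \frac{\log{\left(\frac{14}{3} \right)}}{2} + \frac{5}{e^{2}}.
Integral = F(1) - F(-1) = - \frac{5}{e^{2}} + 5 e^{2}.

Antiderivative: F(z) = \frac{10 e^{2 z} - \log{\left(4 z^{2} + \frac{2}{3} \right)}}{2}; value = - \frac{5}{e^{2}} + 5 e^{2}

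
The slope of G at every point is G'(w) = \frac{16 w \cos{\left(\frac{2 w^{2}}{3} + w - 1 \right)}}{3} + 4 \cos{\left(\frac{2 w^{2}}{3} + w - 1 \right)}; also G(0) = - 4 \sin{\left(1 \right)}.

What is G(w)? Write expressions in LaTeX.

The substitution u = \frac{2 w^{2}}{3} + w - 1 works: G'(w) is exactly (dG/du)*(du/dw) for that inner function.
A general antiderivative is 4 \sin{\left(\frac{2 w^{2}}{3} + w - 1 \right)} + C.
The condition gives C = - 4 \sin{\left(1 \right)} - (- 4 \sin{\left(1 \right)}) = 0.
So G(w) = 4 \sin{\left(\frac{2 w^{2}}{3} + w - 1 \right)}.
Check: d/dw[4 \sin{\left(\frac{2 w^{2}}{3} + w - 1 \right)}] = \frac{16 w \cos{\left(\frac{2 w^{2}}{3} + w - 1 \right)}}{3} + 4 \cos{\left(\frac{2 w^{2}}{3} + w - 1 \right)} = G'(w).

G(w) = 4 \sin{\left(\frac{2 w^{2}}{3} + w - 1 \right)}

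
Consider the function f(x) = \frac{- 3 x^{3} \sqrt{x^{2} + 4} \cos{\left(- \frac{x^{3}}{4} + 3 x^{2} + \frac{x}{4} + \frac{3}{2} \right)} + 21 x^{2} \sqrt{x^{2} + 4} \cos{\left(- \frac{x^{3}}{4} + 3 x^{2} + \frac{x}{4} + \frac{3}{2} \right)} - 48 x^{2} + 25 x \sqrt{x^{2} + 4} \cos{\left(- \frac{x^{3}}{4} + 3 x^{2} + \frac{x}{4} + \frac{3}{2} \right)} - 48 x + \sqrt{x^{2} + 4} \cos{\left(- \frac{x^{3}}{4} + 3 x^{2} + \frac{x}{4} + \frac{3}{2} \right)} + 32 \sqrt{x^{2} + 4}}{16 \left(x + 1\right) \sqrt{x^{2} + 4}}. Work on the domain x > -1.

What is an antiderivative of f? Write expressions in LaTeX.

An antiderivative F(x) passes only if d/dx[F] lands on f(x) exactly.
Check: d/dx[- 3 \sqrt{x^{2} + 4} + 2 \log{\left(\frac{x}{2} + \frac{1}{2} \right)} + \frac{\sin{\left(- \frac{x^{3}}{4} + 3 x^{2} + \frac{x}{4} + \frac{3}{2} \right)}}{4}] = \frac{- 3 x^{3} \sqrt{x^{2} + 4} \cos{\left(- \frac{x^{3}}{4} + 3 x^{2} + \frac{x}{4} + \frac{3}{2} \right)} + 21 x^{2} \sqrt{x^{2} + 4} \cos{\left(- \frac{x^{3}}{4} + 3 x^{2} + \frac{x}{4} + \frac{3}{2} \right)} - 48 x^{2} + 25 x \sqrt{x^{2} + 4} \cos{\left(- \frac{x^{3}}{4} + 3 x^{2} + \frac{x}{4} + \frac{3}{2} \right)} - 48 x + \sqrt{x^{2} + 4} \cos{\left(- \frac{x^{3}}{4} + 3 x^{2} + \frac{x}{4} + \frac{3}{2} \right)} + 32 \sqrt{x^{2} + 4}}{16 x \sqrt{x^{2} + 4} + 16 \sqrt{x^{2} + 4}}, which equals f(x).

An antiderivative is F(x) = - 3 \sqrt{x^{2} + 4} + 2 \log{\left(\frac{x}{2} + \frac{1}{2} \right)} + \frac{\sin{\left(- \frac{x^{3}}{4} + 3 x^{2} + \frac{x}{4} + \frac{3}{2} \right)}}{4}.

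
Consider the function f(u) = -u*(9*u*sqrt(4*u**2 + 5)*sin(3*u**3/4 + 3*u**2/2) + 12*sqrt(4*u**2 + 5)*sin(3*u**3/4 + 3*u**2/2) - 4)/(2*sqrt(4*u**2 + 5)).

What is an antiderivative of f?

An antiderivative is F(u) = sqrt(4*u**2 + 5)/2 + 2*cos(3*u**3/4 + 3*u**2/2).

For F(u) to be correct the identity F'(u) - f(u) = 0 must hold.
Check: d/du[sqrt(4*u**2 + 5)/2 + 2*cos(3*u**3/4 + 3*u**2/2)] = (-9*u**2*sqrt(4*u**2 + 5)*sin(3*u**3/4 + 3*u**2/2) - 12*u*sqrt(4*u**2 + 5)*sin(3*u**3/4 + 3*u**2/2) + 4*u)/(2*sqrt(4*u**2 + 5)), which equals f(u).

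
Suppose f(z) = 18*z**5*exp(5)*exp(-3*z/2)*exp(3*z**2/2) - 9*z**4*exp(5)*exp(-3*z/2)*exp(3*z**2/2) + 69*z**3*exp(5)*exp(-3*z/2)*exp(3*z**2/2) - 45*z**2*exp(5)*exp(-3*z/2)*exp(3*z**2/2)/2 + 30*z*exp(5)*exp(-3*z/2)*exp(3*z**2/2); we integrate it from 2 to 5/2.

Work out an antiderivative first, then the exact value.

Antiderivative: F(z) = -3*(-2*z**4 - 5*z**2)*exp(3*z**2/2 - 3*z/2 + 5); value = -156*exp(8) + 2625*exp(85/8)/8

f has the shape u'v + uv' for u = 6*z**4 + 15*z**2 and v = exp(3*z**2/2 - 3*z/2 + 5) — it is the derivative of the product u*v.
F(z) = -3*(-2*z**4 - 5*z**2)*exp(3*z**2/2 - 3*z/2 + 5) is an antiderivative of f.
Check: d/dz[-3*(-2*z**4 - 5*z**2)*exp(3*z**2/2 - 3*z/2 + 5)] = 18*z**5*exp(5)*exp(-3*z/2)*exp(3*z**2/2) - 9*z**4*exp(5)*exp(-3*z/2)*exp(3*z**2/2) + 69*z**3*exp(5)*exp(-3*z/2)*exp(3*z**2/2) - 45*z**2*exp(5)*exp(-3*z/2)*exp(3*z**2/2)/2 + 30*z*exp(5)*exp(-3*z/2)*exp(3*z**2/2) = f(z).
F(5/2) = 2625*exp(85/8)/8; F(2) = 156*exp(8).
Integral = F(5/2) - F(2) = -156*exp(8) + 2625*exp(85/8)/8.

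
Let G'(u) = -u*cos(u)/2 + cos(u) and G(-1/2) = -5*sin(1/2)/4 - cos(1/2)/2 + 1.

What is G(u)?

The integrand splits into summands that can be handled one at a time.
A general antiderivative is -u*sin(u)/2 + sin(u) - cos(u)/2 + C.
The condition gives C = -5*sin(1/2)/4 - cos(1/2)/2 + 1 - (-5*sin(1/2)/4 - cos(1/2)/2) = 1.
So G(u) = -u*sin(u)/2 + sin(u) - cos(u)/2 + 1.
Check: d/du[-u*sin(u)/2 + sin(u) - cos(u)/2 + 1] = -u*cos(u)/2 + cos(u) = G'(u).

G(u) = -u*sin(u)/2 + sin(u) - cos(u)/2 + 1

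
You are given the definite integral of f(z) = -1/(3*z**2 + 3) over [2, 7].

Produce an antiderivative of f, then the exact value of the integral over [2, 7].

A candidate is checked by its d/dz: the result must match f(z).
F(z) = -atan(z)/3 is an antiderivative of f.
Check: d/dz[-atan(z)/3] = -1/(3*z**2 + 3) = f(z).
F(7) = -atan(7)/3; F(2) = -atan(2)/3.
Integral = F(7) - F(2) = -atan(7)/3 + atan(2)/3.

Antiderivative: F(z) = -atan(z)/3; value = -atan(7)/3 + atan(2)/3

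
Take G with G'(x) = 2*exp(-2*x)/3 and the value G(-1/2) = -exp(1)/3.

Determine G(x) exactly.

A first test for any G(x): its x-derivative must equal the given G'(x).
A general antiderivative is -exp(-2*x)/3 + C.
The condition gives C = -exp(1)/3 - (-exp(1)/3) = 0.
So G(x) = -exp(-2*x)/3.
Check: d/dx[-exp(-2*x)/3] = 2*exp(-2*x)/3 = G'(x).

G(x) = -exp(-2*x)/3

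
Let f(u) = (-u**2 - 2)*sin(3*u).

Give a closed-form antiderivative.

Check any antiderivative F(u) by computing F'(u) and comparing it with f(u).
Check: d/du[(9*u**2*cos(3*u) - 6*u*sin(3*u) + 16*cos(3*u))/27] = -u**2*sin(3*u) - 2*sin(3*u), which equals f(u).

An antiderivative is F(u) = (9*u**2*cos(3*u) - 6*u*sin(3*u) + 16*cos(3*u))/27.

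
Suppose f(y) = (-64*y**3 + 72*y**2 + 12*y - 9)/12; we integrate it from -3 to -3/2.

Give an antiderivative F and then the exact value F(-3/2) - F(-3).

Antiderivative: F(y) = -4*y**4/3 + 2*y**3 + y**2/2 - 3*y/4; value = 144

Recover f(y) by differentiating a candidate F(y); any mismatch rules it out.
F(y) = -4*y**4/3 + 2*y**3 + y**2/2 - 3*y/4 is an antiderivative of f.
Check: d/dy[-4*y**4/3 + 2*y**3 + y**2/2 - 3*y/4] = -16*y**3/3 + 6*y**2 + y - 3/4, which equals f(y).
F(-3/2) = -45/4; F(-3) = -621/4.
Integral = F(-3/2) - F(-3) = 144.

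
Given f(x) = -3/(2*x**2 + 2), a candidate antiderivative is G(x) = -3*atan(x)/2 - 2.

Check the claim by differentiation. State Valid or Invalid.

d/dx[G] = -3/(2*x**2 + 2)
This equals f(x) exactly, so the claim holds.

Valid - differentiating G returns exactly f.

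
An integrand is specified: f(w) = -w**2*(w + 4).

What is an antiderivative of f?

An antiderivative is F(w) = w**3*(-3*w - 16)/12.

Recover f(w) by differentiating a candidate F(w); any mismatch rules it out.
Check: d/dw[w**3*(-3*w - 16)/12] = -w**3 - 4*w**2, which equals f(w).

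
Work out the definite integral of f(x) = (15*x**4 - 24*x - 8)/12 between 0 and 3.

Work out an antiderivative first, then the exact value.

Check any antiderivative F(x) by computing F'(x) and comparing it with f(x).
F(x) = x**5/4 - x**2 - 2*x/3 is an antiderivative of f.
Check: d/dx[x**5/4 - x**2 - 2*x/3] = 5*x**4/4 - 2*x - 2/3, which equals f(x).
F(3) = 199/4; F(0) = 0.
Integral = F(3) - F(0) = 199/4.

Antiderivative: F(x) = x**5/4 - x**2 - 2*x/3; value = 199/4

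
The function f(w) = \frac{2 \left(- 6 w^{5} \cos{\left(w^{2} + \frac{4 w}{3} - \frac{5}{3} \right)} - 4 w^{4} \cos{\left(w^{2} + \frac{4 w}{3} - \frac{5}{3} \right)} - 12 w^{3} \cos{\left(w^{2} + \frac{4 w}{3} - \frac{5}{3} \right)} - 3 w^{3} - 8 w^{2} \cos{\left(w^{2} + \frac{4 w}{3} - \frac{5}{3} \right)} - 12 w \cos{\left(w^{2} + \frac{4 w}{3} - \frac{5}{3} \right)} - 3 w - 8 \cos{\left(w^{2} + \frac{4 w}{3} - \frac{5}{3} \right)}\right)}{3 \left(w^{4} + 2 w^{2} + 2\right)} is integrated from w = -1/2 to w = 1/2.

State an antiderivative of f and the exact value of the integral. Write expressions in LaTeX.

Antiderivative: F(w) = - \frac{\log{\left(w^{4} + 2 w^{2} + 2 \right)}}{2} - 2 \sin{\left(w^{2} + \frac{4 w}{3} - \frac{5}{3} \right)}; value = - 2 \sin{\left(\frac{25}{12} \right)} + 2 \sin{\left(\frac{3}{4} \right)}

A first test for any F(w): its w-derivative must equal f(w) identically.
F(w) = - \frac{\log{\left(w^{4} + 2 w^{2} + 2 \right)}}{2} - 2 \sin{\left(w^{2} + \frac{4 w}{3} - \frac{5}{3} \right)} is an antiderivative of f.
Check: d/dw[- \frac{\log{\left(w^{4} + 2 w^{2} + 2 \right)}}{2} - 2 \sin{\left(w^{2} + \frac{4 w}{3} - \frac{5}{3} \right)}] = \frac{- 12 w^{5} \cos{\left(w^{2} + \frac{4 w}{3} - \frac{5}{3} \right)} - 8 w^{4} \cos{\left(w^{2} + \frac{4 w}{3} - \frac{5}{3} \right)} - 24 w^{3} \cos{\left(w^{2} + \frac{4 w}{3} - \frac{5}{3} \right)} - 6 w^{3} - 16 w^{2} \cos{\left(w^{2} + \frac{4 w}{3} - \frac{5}{3} \right)} - 24 w \cos{\left(w^{2} + \frac{4 w}{3} - \frac{5}{3} \right)} - 6 w - 16 \cos{\left(w^{2} + \frac{4 w}{3} - \frac{5}{3} \right)}}{3 w^{4} + 6 w^{2} + 6}, which equals f(w).
F(1/2) = - \frac{\log{\left(\frac{41}{16} \right)}}{2} + 2 \sin{\left(\frac{3}{4} \right)}; F(-1/2) = - \frac{\log{\left(\frac{41}{16} \right)}}{2} + 2 \sin{\left(\frac{25}{12} \right)}.
Integral = F(1/2) - F(-1/2) = - 2 \sin{\left(\frac{25}{12} \right)} + 2 \sin{\left(\frac{3}{4} \right)}.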